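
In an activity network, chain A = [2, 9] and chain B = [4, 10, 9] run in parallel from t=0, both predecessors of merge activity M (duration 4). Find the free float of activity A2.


ES(A2) = sum of predecessors on chain A = 2
EF(A2) = ES + duration = 2 + 9 = 11
Successor of A2 is M. ES(M) = max(sum(A), sum(B)) = max(11, 23) = 23
Free float = ES(successor) - EF(current) = 23 - 11 = 12

12


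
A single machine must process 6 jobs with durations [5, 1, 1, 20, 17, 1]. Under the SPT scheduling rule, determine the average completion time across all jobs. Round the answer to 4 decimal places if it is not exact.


Sort jobs by processing time (SPT order): [1, 1, 1, 5, 17, 20]
Compute completion times sequentially:
  Job 1: processing = 1, completes at 1
  Job 2: processing = 1, completes at 2
  Job 3: processing = 1, completes at 3
  Job 4: processing = 5, completes at 8
  Job 5: processing = 17, completes at 25
  Job 6: processing = 20, completes at 45
Sum of completion times = 84
Average completion time = 84/6 = 14.0

14.0


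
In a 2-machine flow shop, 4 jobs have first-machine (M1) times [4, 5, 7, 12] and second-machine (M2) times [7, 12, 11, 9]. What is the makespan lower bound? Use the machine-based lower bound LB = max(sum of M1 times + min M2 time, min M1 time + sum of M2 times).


LB1 = sum(M1 times) + min(M2 times) = 28 + 7 = 35
LB2 = min(M1 times) + sum(M2 times) = 4 + 39 = 43
Lower bound = max(LB1, LB2) = max(35, 43) = 43

43


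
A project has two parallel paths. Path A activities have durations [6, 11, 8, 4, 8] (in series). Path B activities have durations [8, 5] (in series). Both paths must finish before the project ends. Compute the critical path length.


Path A total = 6 + 11 + 8 + 4 + 8 = 37
Path B total = 8 + 5 = 13
Critical path = longest path = max(37, 13) = 37

37


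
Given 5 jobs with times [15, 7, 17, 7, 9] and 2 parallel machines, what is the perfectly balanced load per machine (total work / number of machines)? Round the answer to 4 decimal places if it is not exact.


Total processing time = 15 + 7 + 17 + 7 + 9 = 55
Number of machines = 2
Ideal balanced load = 55 / 2 = 27.5

27.5


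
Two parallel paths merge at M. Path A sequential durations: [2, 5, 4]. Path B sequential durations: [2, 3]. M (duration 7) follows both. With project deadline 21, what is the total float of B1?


Forward pass: ES(B1) = sum of predecessors on chain B = 0
EF = ES + duration = 0 + 2 = 2
Backward pass: LF(M) = deadline = 21; LS(M) = 21 - 7 = 14
LF(B1) = LS(M) - sum(successors on chain B) = 14 - 3 = 11
LS = LF - duration = 11 - 2 = 9
Total float = LS - ES = 9 - 0 = 9

9


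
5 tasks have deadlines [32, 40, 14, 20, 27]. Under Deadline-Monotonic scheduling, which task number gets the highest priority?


Sort tasks by relative deadline (ascending):
  Task 3: deadline = 14
  Task 4: deadline = 20
  Task 5: deadline = 27
  Task 1: deadline = 32
  Task 2: deadline = 40
Priority order (highest first): [3, 4, 5, 1, 2]
Highest priority task = 3

3


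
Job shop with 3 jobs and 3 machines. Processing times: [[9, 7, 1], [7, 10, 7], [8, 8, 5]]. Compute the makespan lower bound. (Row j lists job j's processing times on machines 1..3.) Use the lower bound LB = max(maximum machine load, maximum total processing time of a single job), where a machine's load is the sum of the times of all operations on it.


Machine loads:
  Machine 1: 9 + 7 + 8 = 24
  Machine 2: 7 + 10 + 8 = 25
  Machine 3: 1 + 7 + 5 = 13
Max machine load = 25
Job totals:
  Job 1: 17
  Job 2: 24
  Job 3: 21
Max job total = 24
Lower bound = max(25, 24) = 25

25


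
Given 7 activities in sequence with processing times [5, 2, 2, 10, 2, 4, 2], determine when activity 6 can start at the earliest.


Activity 6 starts after activities 1 through 5 complete.
Predecessor durations: [5, 2, 2, 10, 2]
ES = 5 + 2 + 2 + 10 + 2 = 21

21


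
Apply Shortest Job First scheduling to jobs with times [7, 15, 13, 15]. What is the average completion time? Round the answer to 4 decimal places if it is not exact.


SJF order (ascending): [7, 13, 15, 15]
Completion times:
  Job 1: burst=7, C=7
  Job 2: burst=13, C=20
  Job 3: burst=15, C=35
  Job 4: burst=15, C=50
Average completion = 112/4 = 28.0

28.0


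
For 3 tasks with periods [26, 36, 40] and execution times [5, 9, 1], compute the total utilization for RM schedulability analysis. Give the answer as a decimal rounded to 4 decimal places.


Compute individual utilizations (exact fractions):
  Task 1: C/T = 5/26 (approx. 0.1923)
  Task 2: C/T = 9/36 = 1/4 (approx. 0.25)
  Task 3: C/T = 1/40 (approx. 0.025)
Total utilization U = 5/26 + 1/4 + 1/40 = 243/520
Rounded to 4 decimal places: U = 0.4673
RM (Liu & Layland) bound for 3 tasks = 0.779763; compare with U = 243/520 (approx. 0.467308)
U <= bound, so schedulable by RM sufficient condition.

0.4673


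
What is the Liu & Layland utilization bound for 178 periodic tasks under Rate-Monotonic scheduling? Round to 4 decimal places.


Compute 2^(1/178) = 1.0039016771
Subtract 1: 1.0039016771 - 1 = 0.0039016771
Multiply by n: 178 * 0.0039016771 = 0.6944985238
Round to 4 dp: 0.6945

0.6945


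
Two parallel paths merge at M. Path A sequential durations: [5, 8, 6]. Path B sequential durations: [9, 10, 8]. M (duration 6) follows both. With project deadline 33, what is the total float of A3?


Forward pass: ES(A3) = sum of predecessors on chain A = 13
EF = ES + duration = 13 + 6 = 19
Backward pass: LF(M) = deadline = 33; LS(M) = 33 - 6 = 27
LF(A3) = LS(M) - sum(successors on chain A) = 27 - 0 = 27
LS = LF - duration = 27 - 6 = 21
Total float = LS - ES = 21 - 13 = 8

8


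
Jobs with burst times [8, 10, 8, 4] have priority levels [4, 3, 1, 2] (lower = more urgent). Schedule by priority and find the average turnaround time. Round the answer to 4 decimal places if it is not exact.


Sort by priority (ascending = highest first):
Order: [(1, 8), (2, 4), (3, 10), (4, 8)]
Completion times:
  Priority 1, burst=8, C=8
  Priority 2, burst=4, C=12
  Priority 3, burst=10, C=22
  Priority 4, burst=8, C=30
Average turnaround = 72/4 = 18.0

18.0


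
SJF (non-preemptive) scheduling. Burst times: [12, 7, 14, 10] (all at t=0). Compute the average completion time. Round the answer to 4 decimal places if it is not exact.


SJF order (ascending): [7, 10, 12, 14]
Completion times:
  Job 1: burst=7, C=7
  Job 2: burst=10, C=17
  Job 3: burst=12, C=29
  Job 4: burst=14, C=43
Average completion = 96/4 = 24.0

24.0


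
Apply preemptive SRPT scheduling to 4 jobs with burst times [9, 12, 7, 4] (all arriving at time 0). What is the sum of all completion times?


Since all jobs arrive at t=0, SRPT equals SPT ordering.
SPT order: [4, 7, 9, 12]
Completion times:
  Job 1: p=4, C=4
  Job 2: p=7, C=11
  Job 3: p=9, C=20
  Job 4: p=12, C=32
Total completion time = 4 + 11 + 20 + 32 = 67

67


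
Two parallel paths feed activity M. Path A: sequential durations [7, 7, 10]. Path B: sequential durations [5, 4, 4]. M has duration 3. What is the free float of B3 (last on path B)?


ES(B3) = sum of predecessors on chain B = 9
EF(B3) = ES + duration = 9 + 4 = 13
Successor of B3 is M. ES(M) = max(sum(A), sum(B)) = max(24, 13) = 24
Free float = ES(successor) - EF(current) = 24 - 13 = 11

11


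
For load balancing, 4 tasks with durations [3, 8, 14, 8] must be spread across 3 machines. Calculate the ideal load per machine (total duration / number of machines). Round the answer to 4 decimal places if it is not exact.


Total processing time = 3 + 8 + 14 + 8 = 33
Number of machines = 3
Ideal balanced load = 33 / 3 = 11.0

11.0


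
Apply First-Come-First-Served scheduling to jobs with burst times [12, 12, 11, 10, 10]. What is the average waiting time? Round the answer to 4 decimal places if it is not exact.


FCFS order (as given): [12, 12, 11, 10, 10]
Waiting times:
  Job 1: wait = 0
  Job 2: wait = 12
  Job 3: wait = 24
  Job 4: wait = 35
  Job 5: wait = 45
Sum of waiting times = 116
Average waiting time = 116/5 = 23.2

23.2


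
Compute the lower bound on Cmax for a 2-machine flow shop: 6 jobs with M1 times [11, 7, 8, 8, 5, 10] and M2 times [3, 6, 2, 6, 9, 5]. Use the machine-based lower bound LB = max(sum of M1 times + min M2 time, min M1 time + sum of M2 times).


LB1 = sum(M1 times) + min(M2 times) = 49 + 2 = 51
LB2 = min(M1 times) + sum(M2 times) = 5 + 31 = 36
Lower bound = max(LB1, LB2) = max(51, 36) = 51

51


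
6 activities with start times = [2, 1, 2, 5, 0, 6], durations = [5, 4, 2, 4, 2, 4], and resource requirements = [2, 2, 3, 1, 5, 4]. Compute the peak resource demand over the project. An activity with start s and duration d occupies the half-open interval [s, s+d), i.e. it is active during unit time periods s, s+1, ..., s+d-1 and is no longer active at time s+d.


Each activity i is active on [start_i, start_i + duration_i).
Compute total resource usage per time slot:
  t=0: active resources = [5], total = 5
  t=1: active resources = [2, 5], total = 7
  t=2: active resources = [2, 2, 3], total = 7
  t=3: active resources = [2, 2, 3], total = 7
  t=4: active resources = [2, 2], total = 4
  t=5: active resources = [2, 1], total = 3
  t=6: active resources = [2, 1, 4], total = 7
  t=7: active resources = [1, 4], total = 5
  t=8: active resources = [1, 4], total = 5
  t=9: active resources = [4], total = 4
Peak resource demand = 7

7


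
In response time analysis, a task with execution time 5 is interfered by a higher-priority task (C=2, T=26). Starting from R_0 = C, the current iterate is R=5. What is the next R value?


R_next = C + ceil(R_prev / T_hp) * C_hp
ceil(5 / 26) = ceil(0.1923) = 1
Interference = 1 * 2 = 2
R_next = 5 + 2 = 7

7


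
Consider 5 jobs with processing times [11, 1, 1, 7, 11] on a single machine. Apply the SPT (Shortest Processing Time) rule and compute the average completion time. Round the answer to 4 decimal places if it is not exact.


Sort jobs by processing time (SPT order): [1, 1, 7, 11, 11]
Compute completion times sequentially:
  Job 1: processing = 1, completes at 1
  Job 2: processing = 1, completes at 2
  Job 3: processing = 7, completes at 9
  Job 4: processing = 11, completes at 20
  Job 5: processing = 11, completes at 31
Sum of completion times = 63
Average completion time = 63/5 = 12.6

12.6


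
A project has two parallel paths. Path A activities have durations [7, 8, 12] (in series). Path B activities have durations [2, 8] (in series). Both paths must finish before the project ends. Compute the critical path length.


Path A total = 7 + 8 + 12 = 27
Path B total = 2 + 8 = 10
Critical path = longest path = max(27, 10) = 27

27


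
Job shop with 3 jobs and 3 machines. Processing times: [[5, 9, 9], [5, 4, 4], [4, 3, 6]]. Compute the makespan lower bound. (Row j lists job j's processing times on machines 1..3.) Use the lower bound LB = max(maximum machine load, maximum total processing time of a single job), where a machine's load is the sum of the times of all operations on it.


Machine loads:
  Machine 1: 5 + 5 + 4 = 14
  Machine 2: 9 + 4 + 3 = 16
  Machine 3: 9 + 4 + 6 = 19
Max machine load = 19
Job totals:
  Job 1: 23
  Job 2: 13
  Job 3: 13
Max job total = 23
Lower bound = max(19, 23) = 23

23


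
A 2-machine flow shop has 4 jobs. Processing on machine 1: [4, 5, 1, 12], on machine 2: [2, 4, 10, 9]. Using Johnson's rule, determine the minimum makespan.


Apply Johnson's rule:
  Group 1 (a <= b): [(3, 1, 10)]
  Group 2 (a > b): [(4, 12, 9), (2, 5, 4), (1, 4, 2)]
Optimal job order: [3, 4, 2, 1]
Schedule:
  Job 3: M1 done at 1, M2 done at 11
  Job 4: M1 done at 13, M2 done at 22
  Job 2: M1 done at 18, M2 done at 26
  Job 1: M1 done at 22, M2 done at 28
Makespan = 28

28


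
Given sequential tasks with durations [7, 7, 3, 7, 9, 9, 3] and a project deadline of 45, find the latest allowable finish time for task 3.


LF(activity 3) = deadline - sum of successor durations
Successors: activities 4 through 7 with durations [7, 9, 9, 3]
Sum of successor durations = 28
LF = 45 - 28 = 17

17


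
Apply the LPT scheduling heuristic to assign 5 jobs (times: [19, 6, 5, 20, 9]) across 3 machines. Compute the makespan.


Sort jobs in decreasing order (LPT): [20, 19, 9, 6, 5]
Assign each job to the least loaded machine:
  Machine 1: jobs [20], load = 20
  Machine 2: jobs [19], load = 19
  Machine 3: jobs [9, 6, 5], load = 20
Makespan = max load = 20

20


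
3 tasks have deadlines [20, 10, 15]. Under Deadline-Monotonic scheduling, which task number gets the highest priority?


Sort tasks by relative deadline (ascending):
  Task 2: deadline = 10
  Task 3: deadline = 15
  Task 1: deadline = 20
Priority order (highest first): [2, 3, 1]
Highest priority task = 2

2


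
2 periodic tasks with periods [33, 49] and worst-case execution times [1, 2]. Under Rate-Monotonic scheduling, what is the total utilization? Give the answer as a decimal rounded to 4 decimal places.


Compute individual utilizations (exact fractions):
  Task 1: C/T = 1/33 (approx. 0.0303)
  Task 2: C/T = 2/49 (approx. 0.0408)
Total utilization U = 1/33 + 2/49 = 115/1617
Rounded to 4 decimal places: U = 0.0711
RM (Liu & Layland) bound for 2 tasks = 0.828427; compare with U = 115/1617 (approx. 0.071119)
U <= bound, so schedulable by RM sufficient condition.

0.0711


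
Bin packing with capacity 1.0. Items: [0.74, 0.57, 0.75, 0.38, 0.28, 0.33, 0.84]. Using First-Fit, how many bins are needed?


Place items sequentially using First-Fit:
  Item 0.74 -> new Bin 1
  Item 0.57 -> new Bin 2
  Item 0.75 -> new Bin 3
  Item 0.38 -> Bin 2 (now 0.95)
  Item 0.28 -> new Bin 4
  Item 0.33 -> Bin 4 (now 0.61)
  Item 0.84 -> new Bin 5
Total bins used = 5

5


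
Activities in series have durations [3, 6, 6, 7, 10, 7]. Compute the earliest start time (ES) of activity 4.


Activity 4 starts after activities 1 through 3 complete.
Predecessor durations: [3, 6, 6]
ES = 3 + 6 + 6 = 15

15


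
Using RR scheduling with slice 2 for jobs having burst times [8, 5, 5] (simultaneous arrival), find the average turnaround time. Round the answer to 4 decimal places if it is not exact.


Time quantum = 2
Execution trace:
  J1 runs 2 units, time = 2
  J2 runs 2 units, time = 4
  J3 runs 2 units, time = 6
  J1 runs 2 units, time = 8
  J2 runs 2 units, time = 10
  J3 runs 2 units, time = 12
  J1 runs 2 units, time = 14
  J2 runs 1 units, time = 15
  J3 runs 1 units, time = 16
  J1 runs 2 units, time = 18
Finish times: [18, 15, 16]
Average turnaround = 49/3 = 16.3333

16.3333


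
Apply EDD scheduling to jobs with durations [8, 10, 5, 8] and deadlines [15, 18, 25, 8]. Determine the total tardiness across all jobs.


Sort by due date (EDD order): [(8, 8), (8, 15), (10, 18), (5, 25)]
Compute completion times and tardiness:
  Job 1: p=8, d=8, C=8, tardiness=max(0,8-8)=0
  Job 2: p=8, d=15, C=16, tardiness=max(0,16-15)=1
  Job 3: p=10, d=18, C=26, tardiness=max(0,26-18)=8
  Job 4: p=5, d=25, C=31, tardiness=max(0,31-25)=6
Total tardiness = 15

15


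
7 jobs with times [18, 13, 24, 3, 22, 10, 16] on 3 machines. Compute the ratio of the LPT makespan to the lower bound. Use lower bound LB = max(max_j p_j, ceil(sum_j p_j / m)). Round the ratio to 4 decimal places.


LPT order: [24, 22, 18, 16, 13, 10, 3]
Machine loads after assignment: [37, 35, 34]
LPT makespan = 37
Lower bound = max(max_job, ceil(total/3)) = max(24, 36) = 36
Ratio = 37 / 36 = 1.0278

1.0278


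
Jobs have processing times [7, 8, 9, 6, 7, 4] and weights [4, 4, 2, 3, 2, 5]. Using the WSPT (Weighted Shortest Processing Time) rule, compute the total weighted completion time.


Compute p/w ratios and sort ascending (WSPT): [(4, 5), (7, 4), (8, 4), (6, 3), (7, 2), (9, 2)]
Compute weighted completion times:
  Job (p=4,w=5): C=4, w*C=5*4=20
  Job (p=7,w=4): C=11, w*C=4*11=44
  Job (p=8,w=4): C=19, w*C=4*19=76
  Job (p=6,w=3): C=25, w*C=3*25=75
  Job (p=7,w=2): C=32, w*C=2*32=64
  Job (p=9,w=2): C=41, w*C=2*41=82
Total weighted completion time = 361

361


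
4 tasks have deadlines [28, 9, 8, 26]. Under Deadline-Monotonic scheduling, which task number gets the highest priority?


Sort tasks by relative deadline (ascending):
  Task 3: deadline = 8
  Task 2: deadline = 9
  Task 4: deadline = 26
  Task 1: deadline = 28
Priority order (highest first): [3, 2, 4, 1]
Highest priority task = 3

3


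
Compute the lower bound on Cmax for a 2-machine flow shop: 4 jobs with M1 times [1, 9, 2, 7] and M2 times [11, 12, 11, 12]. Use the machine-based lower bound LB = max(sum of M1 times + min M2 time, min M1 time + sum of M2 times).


LB1 = sum(M1 times) + min(M2 times) = 19 + 11 = 30
LB2 = min(M1 times) + sum(M2 times) = 1 + 46 = 47
Lower bound = max(LB1, LB2) = max(30, 47) = 47

47


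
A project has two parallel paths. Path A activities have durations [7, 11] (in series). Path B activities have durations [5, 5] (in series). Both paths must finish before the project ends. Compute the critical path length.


Path A total = 7 + 11 = 18
Path B total = 5 + 5 = 10
Critical path = longest path = max(18, 10) = 18

18


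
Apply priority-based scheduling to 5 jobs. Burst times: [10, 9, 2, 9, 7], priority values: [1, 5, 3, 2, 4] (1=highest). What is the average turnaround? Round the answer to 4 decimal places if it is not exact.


Sort by priority (ascending = highest first):
Order: [(1, 10), (2, 9), (3, 2), (4, 7), (5, 9)]
Completion times:
  Priority 1, burst=10, C=10
  Priority 2, burst=9, C=19
  Priority 3, burst=2, C=21
  Priority 4, burst=7, C=28
  Priority 5, burst=9, C=37
Average turnaround = 115/5 = 23.0

23.0


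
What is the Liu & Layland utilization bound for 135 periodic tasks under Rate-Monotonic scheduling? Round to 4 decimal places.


Compute 2^(1/135) = 1.0051476273
Subtract 1: 1.0051476273 - 1 = 0.0051476273
Multiply by n: 135 * 0.0051476273 = 0.6949296855
Round to 4 dp: 0.6949

0.6949


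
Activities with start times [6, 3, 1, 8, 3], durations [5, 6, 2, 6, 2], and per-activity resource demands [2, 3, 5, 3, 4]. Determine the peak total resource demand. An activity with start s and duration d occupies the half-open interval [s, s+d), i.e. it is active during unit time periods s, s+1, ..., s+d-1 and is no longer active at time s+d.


Each activity i is active on [start_i, start_i + duration_i).
Compute total resource usage per time slot:
  t=0: active resources = [], total = 0
  t=1: active resources = [5], total = 5
  t=2: active resources = [5], total = 5
  t=3: active resources = [3, 4], total = 7
  t=4: active resources = [3, 4], total = 7
  t=5: active resources = [3], total = 3
  t=6: active resources = [2, 3], total = 5
  t=7: active resources = [2, 3], total = 5
  t=8: active resources = [2, 3, 3], total = 8
  t=9: active resources = [2, 3], total = 5
  t=10: active resources = [2, 3], total = 5
  t=11: active resources = [3], total = 3
  t=12: active resources = [3], total = 3
  t=13: active resources = [3], total = 3
Peak resource demand = 8

8


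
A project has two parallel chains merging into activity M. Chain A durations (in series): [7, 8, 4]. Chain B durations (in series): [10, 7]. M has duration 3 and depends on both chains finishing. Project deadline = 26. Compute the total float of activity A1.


Forward pass: ES(A1) = sum of predecessors on chain A = 0
EF = ES + duration = 0 + 7 = 7
Backward pass: LF(M) = deadline = 26; LS(M) = 26 - 3 = 23
LF(A1) = LS(M) - sum(successors on chain A) = 23 - 12 = 11
LS = LF - duration = 11 - 7 = 4
Total float = LS - ES = 4 - 0 = 4

4


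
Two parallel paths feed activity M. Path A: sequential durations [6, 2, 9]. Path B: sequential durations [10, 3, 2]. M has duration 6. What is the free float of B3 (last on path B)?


ES(B3) = sum of predecessors on chain B = 13
EF(B3) = ES + duration = 13 + 2 = 15
Successor of B3 is M. ES(M) = max(sum(A), sum(B)) = max(17, 15) = 17
Free float = ES(successor) - EF(current) = 17 - 15 = 2

2


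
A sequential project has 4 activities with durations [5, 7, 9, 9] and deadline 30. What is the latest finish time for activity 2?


LF(activity 2) = deadline - sum of successor durations
Successors: activities 3 through 4 with durations [9, 9]
Sum of successor durations = 18
LF = 30 - 18 = 12

12


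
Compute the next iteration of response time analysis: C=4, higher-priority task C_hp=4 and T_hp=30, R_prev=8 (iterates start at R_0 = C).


R_next = C + ceil(R_prev / T_hp) * C_hp
ceil(8 / 30) = ceil(0.2667) = 1
Interference = 1 * 4 = 4
R_next = 4 + 4 = 8
R_next = R_prev, so the iteration has converged (response time = 8).

8


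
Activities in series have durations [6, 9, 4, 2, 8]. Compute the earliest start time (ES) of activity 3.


Activity 3 starts after activities 1 through 2 complete.
Predecessor durations: [6, 9]
ES = 6 + 9 = 15

15


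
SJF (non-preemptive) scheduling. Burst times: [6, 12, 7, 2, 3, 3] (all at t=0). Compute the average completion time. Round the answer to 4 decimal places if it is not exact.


SJF order (ascending): [2, 3, 3, 6, 7, 12]
Completion times:
  Job 1: burst=2, C=2
  Job 2: burst=3, C=5
  Job 3: burst=3, C=8
  Job 4: burst=6, C=14
  Job 5: burst=7, C=21
  Job 6: burst=12, C=33
Average completion = 83/6 = 13.8333

13.8333


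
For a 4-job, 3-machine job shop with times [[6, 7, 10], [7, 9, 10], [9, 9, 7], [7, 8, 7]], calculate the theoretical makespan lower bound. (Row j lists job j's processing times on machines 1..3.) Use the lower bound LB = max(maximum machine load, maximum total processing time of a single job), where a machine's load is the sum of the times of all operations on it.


Machine loads:
  Machine 1: 6 + 7 + 9 + 7 = 29
  Machine 2: 7 + 9 + 9 + 8 = 33
  Machine 3: 10 + 10 + 7 + 7 = 34
Max machine load = 34
Job totals:
  Job 1: 23
  Job 2: 26
  Job 3: 25
  Job 4: 22
Max job total = 26
Lower bound = max(34, 26) = 34

34


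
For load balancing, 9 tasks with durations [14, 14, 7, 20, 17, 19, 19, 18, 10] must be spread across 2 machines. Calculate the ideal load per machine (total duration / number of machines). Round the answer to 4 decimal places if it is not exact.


Total processing time = 14 + 14 + 7 + 20 + 17 + 19 + 19 + 18 + 10 = 138
Number of machines = 2
Ideal balanced load = 138 / 2 = 69.0

69.0


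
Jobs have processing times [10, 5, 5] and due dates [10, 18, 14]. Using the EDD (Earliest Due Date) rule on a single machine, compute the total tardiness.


Sort by due date (EDD order): [(10, 10), (5, 14), (5, 18)]
Compute completion times and tardiness:
  Job 1: p=10, d=10, C=10, tardiness=max(0,10-10)=0
  Job 2: p=5, d=14, C=15, tardiness=max(0,15-14)=1
  Job 3: p=5, d=18, C=20, tardiness=max(0,20-18)=2
Total tardiness = 3

3


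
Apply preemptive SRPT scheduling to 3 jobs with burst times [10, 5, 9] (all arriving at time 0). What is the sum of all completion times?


Since all jobs arrive at t=0, SRPT equals SPT ordering.
SPT order: [5, 9, 10]
Completion times:
  Job 1: p=5, C=5
  Job 2: p=9, C=14
  Job 3: p=10, C=24
Total completion time = 5 + 14 + 24 = 43

43


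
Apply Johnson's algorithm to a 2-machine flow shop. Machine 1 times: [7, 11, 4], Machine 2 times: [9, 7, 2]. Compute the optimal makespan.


Apply Johnson's rule:
  Group 1 (a <= b): [(1, 7, 9)]
  Group 2 (a > b): [(2, 11, 7), (3, 4, 2)]
Optimal job order: [1, 2, 3]
Schedule:
  Job 1: M1 done at 7, M2 done at 16
  Job 2: M1 done at 18, M2 done at 25
  Job 3: M1 done at 22, M2 done at 27
Makespan = 27

27


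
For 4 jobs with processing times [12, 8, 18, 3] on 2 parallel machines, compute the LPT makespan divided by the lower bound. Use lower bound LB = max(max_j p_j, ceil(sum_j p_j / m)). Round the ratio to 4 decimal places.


LPT order: [18, 12, 8, 3]
Machine loads after assignment: [21, 20]
LPT makespan = 21
Lower bound = max(max_job, ceil(total/2)) = max(18, 21) = 21
Ratio = 21 / 21 = 1.0

1.0


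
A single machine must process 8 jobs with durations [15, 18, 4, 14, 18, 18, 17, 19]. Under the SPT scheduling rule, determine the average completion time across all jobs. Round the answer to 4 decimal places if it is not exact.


Sort jobs by processing time (SPT order): [4, 14, 15, 17, 18, 18, 18, 19]
Compute completion times sequentially:
  Job 1: processing = 4, completes at 4
  Job 2: processing = 14, completes at 18
  Job 3: processing = 15, completes at 33
  Job 4: processing = 17, completes at 50
  Job 5: processing = 18, completes at 68
  Job 6: processing = 18, completes at 86
  Job 7: processing = 18, completes at 104
  Job 8: processing = 19, completes at 123
Sum of completion times = 486
Average completion time = 486/8 = 60.75

60.75


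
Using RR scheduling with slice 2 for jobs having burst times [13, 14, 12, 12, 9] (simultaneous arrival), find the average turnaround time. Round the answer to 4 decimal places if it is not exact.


Time quantum = 2
Execution trace:
  J1 runs 2 units, time = 2
  J2 runs 2 units, time = 4
  J3 runs 2 units, time = 6
  J4 runs 2 units, time = 8
  J5 runs 2 units, time = 10
  J1 runs 2 units, time = 12
  J2 runs 2 units, time = 14
  J3 runs 2 units, time = 16
  J4 runs 2 units, time = 18
  J5 runs 2 units, time = 20
  J1 runs 2 units, time = 22
  J2 runs 2 units, time = 24
  J3 runs 2 units, time = 26
  J4 runs 2 units, time = 28
  J5 runs 2 units, time = 30
  J1 runs 2 units, time = 32
  J2 runs 2 units, time = 34
  J3 runs 2 units, time = 36
  J4 runs 2 units, time = 38
  J5 runs 2 units, time = 40
  J1 runs 2 units, time = 42
  J2 runs 2 units, time = 44
  J3 runs 2 units, time = 46
  J4 runs 2 units, time = 48
  J5 runs 1 units, time = 49
  J1 runs 2 units, time = 51
  J2 runs 2 units, time = 53
  J3 runs 2 units, time = 55
  J4 runs 2 units, time = 57
  J1 runs 1 units, time = 58
  J2 runs 2 units, time = 60
Finish times: [58, 60, 55, 57, 49]
Average turnaround = 279/5 = 55.8

55.8


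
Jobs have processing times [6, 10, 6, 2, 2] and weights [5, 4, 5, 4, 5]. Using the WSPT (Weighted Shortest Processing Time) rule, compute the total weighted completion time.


Compute p/w ratios and sort ascending (WSPT): [(2, 5), (2, 4), (6, 5), (6, 5), (10, 4)]
Compute weighted completion times:
  Job (p=2,w=5): C=2, w*C=5*2=10
  Job (p=2,w=4): C=4, w*C=4*4=16
  Job (p=6,w=5): C=10, w*C=5*10=50
  Job (p=6,w=5): C=16, w*C=5*16=80
  Job (p=10,w=4): C=26, w*C=4*26=104
Total weighted completion time = 260

260


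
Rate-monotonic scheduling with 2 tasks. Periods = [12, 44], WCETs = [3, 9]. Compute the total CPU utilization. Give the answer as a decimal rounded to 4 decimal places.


Compute individual utilizations (exact fractions):
  Task 1: C/T = 3/12 = 1/4 (approx. 0.25)
  Task 2: C/T = 9/44 (approx. 0.2045)
Total utilization U = 1/4 + 9/44 = 5/11
Rounded to 4 decimal places: U = 0.4545
RM (Liu & Layland) bound for 2 tasks = 0.828427; compare with U = 5/11 (approx. 0.454545)
U <= bound, so schedulable by RM sufficient condition.

0.4545


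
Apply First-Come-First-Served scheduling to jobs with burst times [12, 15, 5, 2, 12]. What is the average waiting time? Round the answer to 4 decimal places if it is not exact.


FCFS order (as given): [12, 15, 5, 2, 12]
Waiting times:
  Job 1: wait = 0
  Job 2: wait = 12
  Job 3: wait = 27
  Job 4: wait = 32
  Job 5: wait = 34
Sum of waiting times = 105
Average waiting time = 105/5 = 21.0

21.0


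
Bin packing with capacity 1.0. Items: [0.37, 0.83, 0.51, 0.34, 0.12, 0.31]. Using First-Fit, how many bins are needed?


Place items sequentially using First-Fit:
  Item 0.37 -> new Bin 1
  Item 0.83 -> new Bin 2
  Item 0.51 -> Bin 1 (now 0.88)
  Item 0.34 -> new Bin 3
  Item 0.12 -> Bin 1 (now 1.0)
  Item 0.31 -> Bin 3 (now 0.65)
Total bins used = 3

3


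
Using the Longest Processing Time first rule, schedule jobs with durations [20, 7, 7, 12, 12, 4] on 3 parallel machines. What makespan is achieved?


Sort jobs in decreasing order (LPT): [20, 12, 12, 7, 7, 4]
Assign each job to the least loaded machine:
  Machine 1: jobs [20], load = 20
  Machine 2: jobs [12, 7, 4], load = 23
  Machine 3: jobs [12, 7], load = 19
Makespan = max load = 23

23


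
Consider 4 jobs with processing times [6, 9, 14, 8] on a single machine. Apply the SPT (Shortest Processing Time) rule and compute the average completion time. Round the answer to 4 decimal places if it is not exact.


Sort jobs by processing time (SPT order): [6, 8, 9, 14]
Compute completion times sequentially:
  Job 1: processing = 6, completes at 6
  Job 2: processing = 8, completes at 14
  Job 3: processing = 9, completes at 23
  Job 4: processing = 14, completes at 37
Sum of completion times = 80
Average completion time = 80/4 = 20.0

20.0


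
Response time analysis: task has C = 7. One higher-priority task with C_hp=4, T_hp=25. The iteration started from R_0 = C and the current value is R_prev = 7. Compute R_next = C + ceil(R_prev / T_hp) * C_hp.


R_next = C + ceil(R_prev / T_hp) * C_hp
ceil(7 / 25) = ceil(0.28) = 1
Interference = 1 * 4 = 4
R_next = 7 + 4 = 11

11


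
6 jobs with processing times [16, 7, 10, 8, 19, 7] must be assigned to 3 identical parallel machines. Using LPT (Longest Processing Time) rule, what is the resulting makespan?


Sort jobs in decreasing order (LPT): [19, 16, 10, 8, 7, 7]
Assign each job to the least loaded machine:
  Machine 1: jobs [19], load = 19
  Machine 2: jobs [16, 7], load = 23
  Machine 3: jobs [10, 8, 7], load = 25
Makespan = max load = 25

25


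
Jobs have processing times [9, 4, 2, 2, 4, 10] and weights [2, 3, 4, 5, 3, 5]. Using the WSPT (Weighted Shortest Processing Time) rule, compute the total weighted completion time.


Compute p/w ratios and sort ascending (WSPT): [(2, 5), (2, 4), (4, 3), (4, 3), (10, 5), (9, 2)]
Compute weighted completion times:
  Job (p=2,w=5): C=2, w*C=5*2=10
  Job (p=2,w=4): C=4, w*C=4*4=16
  Job (p=4,w=3): C=8, w*C=3*8=24
  Job (p=4,w=3): C=12, w*C=3*12=36
  Job (p=10,w=5): C=22, w*C=5*22=110
  Job (p=9,w=2): C=31, w*C=2*31=62
Total weighted completion time = 258

258


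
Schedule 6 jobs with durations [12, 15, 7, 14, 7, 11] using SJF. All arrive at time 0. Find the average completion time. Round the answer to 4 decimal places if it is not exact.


SJF order (ascending): [7, 7, 11, 12, 14, 15]
Completion times:
  Job 1: burst=7, C=7
  Job 2: burst=7, C=14
  Job 3: burst=11, C=25
  Job 4: burst=12, C=37
  Job 5: burst=14, C=51
  Job 6: burst=15, C=66
Average completion = 200/6 = 33.3333

33.3333


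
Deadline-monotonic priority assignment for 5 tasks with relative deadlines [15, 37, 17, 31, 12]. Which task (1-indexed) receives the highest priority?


Sort tasks by relative deadline (ascending):
  Task 5: deadline = 12
  Task 1: deadline = 15
  Task 3: deadline = 17
  Task 4: deadline = 31
  Task 2: deadline = 37
Priority order (highest first): [5, 1, 3, 4, 2]
Highest priority task = 5

5


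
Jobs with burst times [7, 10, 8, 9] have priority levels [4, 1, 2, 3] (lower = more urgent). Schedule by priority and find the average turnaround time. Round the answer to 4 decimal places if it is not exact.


Sort by priority (ascending = highest first):
Order: [(1, 10), (2, 8), (3, 9), (4, 7)]
Completion times:
  Priority 1, burst=10, C=10
  Priority 2, burst=8, C=18
  Priority 3, burst=9, C=27
  Priority 4, burst=7, C=34
Average turnaround = 89/4 = 22.25

22.25


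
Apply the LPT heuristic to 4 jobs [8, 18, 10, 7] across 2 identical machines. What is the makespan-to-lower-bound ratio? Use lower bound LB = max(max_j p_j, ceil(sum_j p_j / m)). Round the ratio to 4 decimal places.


LPT order: [18, 10, 8, 7]
Machine loads after assignment: [25, 18]
LPT makespan = 25
Lower bound = max(max_job, ceil(total/2)) = max(18, 22) = 22
Ratio = 25 / 22 = 1.1364

1.1364


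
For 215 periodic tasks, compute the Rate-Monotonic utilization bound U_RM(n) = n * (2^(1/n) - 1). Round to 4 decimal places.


Compute 2^(1/215) = 1.0032291429
Subtract 1: 1.0032291429 - 1 = 0.0032291429
Multiply by n: 215 * 0.0032291429 = 0.6942657235
Round to 4 dp: 0.6943

0.6943


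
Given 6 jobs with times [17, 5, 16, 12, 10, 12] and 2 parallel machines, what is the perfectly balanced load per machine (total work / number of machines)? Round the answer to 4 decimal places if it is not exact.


Total processing time = 17 + 5 + 16 + 12 + 10 + 12 = 72
Number of machines = 2
Ideal balanced load = 72 / 2 = 36.0

36.0


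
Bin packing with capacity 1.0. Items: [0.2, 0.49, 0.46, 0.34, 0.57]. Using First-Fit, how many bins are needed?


Place items sequentially using First-Fit:
  Item 0.2 -> new Bin 1
  Item 0.49 -> Bin 1 (now 0.69)
  Item 0.46 -> new Bin 2
  Item 0.34 -> Bin 2 (now 0.8)
  Item 0.57 -> new Bin 3
Total bins used = 3

3


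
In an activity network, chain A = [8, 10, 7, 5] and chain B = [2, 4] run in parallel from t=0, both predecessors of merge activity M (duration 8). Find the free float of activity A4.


ES(A4) = sum of predecessors on chain A = 25
EF(A4) = ES + duration = 25 + 5 = 30
Successor of A4 is M. ES(M) = max(sum(A), sum(B)) = max(30, 6) = 30
Free float = ES(successor) - EF(current) = 30 - 30 = 0

0


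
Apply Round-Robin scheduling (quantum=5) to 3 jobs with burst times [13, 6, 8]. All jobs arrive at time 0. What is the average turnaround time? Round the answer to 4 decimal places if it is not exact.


Time quantum = 5
Execution trace:
  J1 runs 5 units, time = 5
  J2 runs 5 units, time = 10
  J3 runs 5 units, time = 15
  J1 runs 5 units, time = 20
  J2 runs 1 units, time = 21
  J3 runs 3 units, time = 24
  J1 runs 3 units, time = 27
Finish times: [27, 21, 24]
Average turnaround = 72/3 = 24.0

24.0


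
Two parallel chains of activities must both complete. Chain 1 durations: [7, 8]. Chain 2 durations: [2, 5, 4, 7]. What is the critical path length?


Path A total = 7 + 8 = 15
Path B total = 2 + 5 + 4 + 7 = 18
Critical path = longest path = max(15, 18) = 18

18


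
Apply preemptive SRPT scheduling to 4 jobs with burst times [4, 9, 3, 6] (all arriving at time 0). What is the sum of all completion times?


Since all jobs arrive at t=0, SRPT equals SPT ordering.
SPT order: [3, 4, 6, 9]
Completion times:
  Job 1: p=3, C=3
  Job 2: p=4, C=7
  Job 3: p=6, C=13
  Job 4: p=9, C=22
Total completion time = 3 + 7 + 13 + 22 = 45

45


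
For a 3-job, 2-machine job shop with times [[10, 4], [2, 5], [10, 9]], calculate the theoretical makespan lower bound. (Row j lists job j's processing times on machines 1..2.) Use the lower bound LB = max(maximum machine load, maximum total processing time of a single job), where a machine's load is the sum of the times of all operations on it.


Machine loads:
  Machine 1: 10 + 2 + 10 = 22
  Machine 2: 4 + 5 + 9 = 18
Max machine load = 22
Job totals:
  Job 1: 14
  Job 2: 7
  Job 3: 19
Max job total = 19
Lower bound = max(22, 19) = 22

22


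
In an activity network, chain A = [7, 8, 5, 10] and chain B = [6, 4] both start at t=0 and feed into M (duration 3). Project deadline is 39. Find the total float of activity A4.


Forward pass: ES(A4) = sum of predecessors on chain A = 20
EF = ES + duration = 20 + 10 = 30
Backward pass: LF(M) = deadline = 39; LS(M) = 39 - 3 = 36
LF(A4) = LS(M) - sum(successors on chain A) = 36 - 0 = 36
LS = LF - duration = 36 - 10 = 26
Total float = LS - ES = 26 - 20 = 6

6


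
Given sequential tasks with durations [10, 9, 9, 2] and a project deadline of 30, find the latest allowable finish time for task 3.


LF(activity 3) = deadline - sum of successor durations
Successors: activities 4 through 4 with durations [2]
Sum of successor durations = 2
LF = 30 - 2 = 28

28


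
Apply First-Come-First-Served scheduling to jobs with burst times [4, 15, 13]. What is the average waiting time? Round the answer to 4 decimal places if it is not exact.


FCFS order (as given): [4, 15, 13]
Waiting times:
  Job 1: wait = 0
  Job 2: wait = 4
  Job 3: wait = 19
Sum of waiting times = 23
Average waiting time = 23/3 = 7.6667

7.6667


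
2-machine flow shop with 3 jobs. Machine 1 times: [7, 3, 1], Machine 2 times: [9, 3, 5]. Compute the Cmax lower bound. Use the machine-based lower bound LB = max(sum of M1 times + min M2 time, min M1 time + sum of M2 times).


LB1 = sum(M1 times) + min(M2 times) = 11 + 3 = 14
LB2 = min(M1 times) + sum(M2 times) = 1 + 17 = 18
Lower bound = max(LB1, LB2) = max(14, 18) = 18

18


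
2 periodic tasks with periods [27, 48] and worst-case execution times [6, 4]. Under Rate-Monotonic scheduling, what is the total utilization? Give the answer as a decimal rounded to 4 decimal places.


Compute individual utilizations (exact fractions):
  Task 1: C/T = 6/27 = 2/9 (approx. 0.2222)
  Task 2: C/T = 4/48 = 1/12 (approx. 0.0833)
Total utilization U = 2/9 + 1/12 = 11/36
Rounded to 4 decimal places: U = 0.3056
RM (Liu & Layland) bound for 2 tasks = 0.828427; compare with U = 11/36 (approx. 0.305556)
U <= bound, so schedulable by RM sufficient condition.

0.3056


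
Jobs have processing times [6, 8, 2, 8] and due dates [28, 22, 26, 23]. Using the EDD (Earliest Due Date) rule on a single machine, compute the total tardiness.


Sort by due date (EDD order): [(8, 22), (8, 23), (2, 26), (6, 28)]
Compute completion times and tardiness:
  Job 1: p=8, d=22, C=8, tardiness=max(0,8-22)=0
  Job 2: p=8, d=23, C=16, tardiness=max(0,16-23)=0
  Job 3: p=2, d=26, C=18, tardiness=max(0,18-26)=0
  Job 4: p=6, d=28, C=24, tardiness=max(0,24-28)=0
Total tardiness = 0

0


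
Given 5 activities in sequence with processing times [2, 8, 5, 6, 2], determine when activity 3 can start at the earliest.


Activity 3 starts after activities 1 through 2 complete.
Predecessor durations: [2, 8]
ES = 2 + 8 = 10

10


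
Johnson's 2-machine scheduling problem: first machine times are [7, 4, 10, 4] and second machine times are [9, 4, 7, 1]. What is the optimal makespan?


Apply Johnson's rule:
  Group 1 (a <= b): [(2, 4, 4), (1, 7, 9)]
  Group 2 (a > b): [(3, 10, 7), (4, 4, 1)]
Optimal job order: [2, 1, 3, 4]
Schedule:
  Job 2: M1 done at 4, M2 done at 8
  Job 1: M1 done at 11, M2 done at 20
  Job 3: M1 done at 21, M2 done at 28
  Job 4: M1 done at 25, M2 done at 29
Makespan = 29

29


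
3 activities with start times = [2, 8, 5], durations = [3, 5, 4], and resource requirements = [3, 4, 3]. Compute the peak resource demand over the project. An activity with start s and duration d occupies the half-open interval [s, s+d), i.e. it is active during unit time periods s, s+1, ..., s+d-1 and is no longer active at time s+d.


Each activity i is active on [start_i, start_i + duration_i).
Compute total resource usage per time slot:
  t=0: active resources = [], total = 0
  t=1: active resources = [], total = 0
  t=2: active resources = [3], total = 3
  t=3: active resources = [3], total = 3
  t=4: active resources = [3], total = 3
  t=5: active resources = [3], total = 3
  t=6: active resources = [3], total = 3
  t=7: active resources = [3], total = 3
  t=8: active resources = [4, 3], total = 7
  t=9: active resources = [4], total = 4
  t=10: active resources = [4], total = 4
  t=11: active resources = [4], total = 4
  t=12: active resources = [4], total = 4
Peak resource demand = 7

7


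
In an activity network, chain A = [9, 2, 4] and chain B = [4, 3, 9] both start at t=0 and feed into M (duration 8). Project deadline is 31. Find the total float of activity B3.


Forward pass: ES(B3) = sum of predecessors on chain B = 7
EF = ES + duration = 7 + 9 = 16
Backward pass: LF(M) = deadline = 31; LS(M) = 31 - 8 = 23
LF(B3) = LS(M) - sum(successors on chain B) = 23 - 0 = 23
LS = LF - duration = 23 - 9 = 14
Total float = LS - ES = 14 - 7 = 7

7


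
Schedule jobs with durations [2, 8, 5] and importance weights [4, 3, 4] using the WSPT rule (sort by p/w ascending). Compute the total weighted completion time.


Compute p/w ratios and sort ascending (WSPT): [(2, 4), (5, 4), (8, 3)]
Compute weighted completion times:
  Job (p=2,w=4): C=2, w*C=4*2=8
  Job (p=5,w=4): C=7, w*C=4*7=28
  Job (p=8,w=3): C=15, w*C=3*15=45
Total weighted completion time = 81

81


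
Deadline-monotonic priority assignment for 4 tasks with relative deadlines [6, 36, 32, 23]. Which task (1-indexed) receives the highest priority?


Sort tasks by relative deadline (ascending):
  Task 1: deadline = 6
  Task 4: deadline = 23
  Task 3: deadline = 32
  Task 2: deadline = 36
Priority order (highest first): [1, 4, 3, 2]
Highest priority task = 1

1
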